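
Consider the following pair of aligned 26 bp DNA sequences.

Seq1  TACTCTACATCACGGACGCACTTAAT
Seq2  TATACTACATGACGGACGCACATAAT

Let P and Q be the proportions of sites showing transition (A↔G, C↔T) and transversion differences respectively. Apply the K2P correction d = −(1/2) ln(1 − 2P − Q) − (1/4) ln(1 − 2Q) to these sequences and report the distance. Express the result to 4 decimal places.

0.1724

Mismatches occur at site 3 (C→T, transition), site 4 (T→A, transversion), site 11 (C→G, transversion), site 22 (T→A, transversion).
Of the 4 differences, 1 transition and 3 transversions over 26 sites: P = 1/26 = 0.038462, Q = 3/26 = 0.115385.
d = −0.5·ln(0.807691) − 0.25·ln(0.769230) = −0.5·(-0.213576) − 0.25·(-0.262365) = 0.1724.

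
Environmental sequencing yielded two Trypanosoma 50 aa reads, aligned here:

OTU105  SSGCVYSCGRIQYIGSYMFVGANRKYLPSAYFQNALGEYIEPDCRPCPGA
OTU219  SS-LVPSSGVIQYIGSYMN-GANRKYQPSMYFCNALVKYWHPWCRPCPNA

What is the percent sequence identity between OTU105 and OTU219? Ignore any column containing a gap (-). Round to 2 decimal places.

70.83%

Excluding the 2 gap columns leaves 48 comparable sites.
Mismatches occur at site 4 (C↔L), site 6 (Y↔P), site 8 (C↔S), site 10 (R↔V), site 19 (F↔N), site 27 (L↔Q), site 30 (A↔M), site 33 (Q↔C), site 37 (G↔V), site 38 (E↔K), site 40 (I↔W), site 41 (E↔H), site 43 (D↔W), site 49 (G↔N).
34 of the 48 comparable sites match, so the percent identity is 34/48 × 100 = 70.83%.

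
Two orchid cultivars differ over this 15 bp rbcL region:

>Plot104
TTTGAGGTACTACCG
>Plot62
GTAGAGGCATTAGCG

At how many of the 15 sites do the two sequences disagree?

5

Differing sites — 1:T/G; 3:T/A; 8:T/C; 10:C/T; 13:C/G.
That gives 5 mismatches out of 15 aligned sites, so the Hamming distance is 5.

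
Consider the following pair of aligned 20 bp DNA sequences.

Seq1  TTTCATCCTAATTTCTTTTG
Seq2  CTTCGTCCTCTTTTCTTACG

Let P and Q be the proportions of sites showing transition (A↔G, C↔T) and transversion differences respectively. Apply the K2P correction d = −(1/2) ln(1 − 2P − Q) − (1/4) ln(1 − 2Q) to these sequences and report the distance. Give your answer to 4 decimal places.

Differing sites — 1:T/C (Ti); 5:A/G (Ti); 10:A/C (Tv); 11:A/T (Tv); 18:T/A (Tv); 19:T/C (Ti).
Of the 6 differences, 3 transitions and 3 transversions over 20 sites: P = 3/20 = 0.150000, Q = 3/20 = 0.150000.
d = −0.5·ln(0.550000) − 0.25·ln(0.700000) = −0.5·(-0.597837) − 0.25·(-0.356675) = 0.3881.

0.3881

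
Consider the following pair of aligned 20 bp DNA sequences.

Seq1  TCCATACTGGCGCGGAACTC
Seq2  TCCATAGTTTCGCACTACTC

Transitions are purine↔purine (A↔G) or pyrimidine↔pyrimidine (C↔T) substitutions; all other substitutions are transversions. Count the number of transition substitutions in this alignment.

The sequences differ at positions 7 (C/G, transversion), 9 (G/T, transversion), 10 (G/T, transversion), 14 (G/A, transition), 15 (G/C, transversion), 16 (A/T, transversion).
Of the 6 differences, 1 transition and 5 transversions, so the answer is 1.

1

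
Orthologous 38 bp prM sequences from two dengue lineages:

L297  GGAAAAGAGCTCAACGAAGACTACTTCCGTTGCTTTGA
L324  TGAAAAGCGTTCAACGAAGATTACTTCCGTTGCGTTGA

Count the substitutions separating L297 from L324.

5

The sequences differ at positions 1 (G/T), 8 (A/C), 10 (C/T), 21 (C/T), 34 (T/G).
That gives 5 mismatches out of 38 aligned sites, so the Hamming distance is 5.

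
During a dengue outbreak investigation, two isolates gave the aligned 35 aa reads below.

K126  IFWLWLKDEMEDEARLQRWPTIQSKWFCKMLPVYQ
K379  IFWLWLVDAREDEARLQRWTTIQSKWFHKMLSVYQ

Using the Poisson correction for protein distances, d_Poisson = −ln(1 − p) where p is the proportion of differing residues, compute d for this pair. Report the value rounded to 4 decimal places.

0.1881

The sequences differ at positions 7 (K/V), 9 (E/A), 10 (M/R), 20 (P/T), 28 (C/H), 32 (P/S).
p = 6/35 = 0.171429.
d = −ln(1 − 0.171429) = −ln(0.828571) = 0.1881.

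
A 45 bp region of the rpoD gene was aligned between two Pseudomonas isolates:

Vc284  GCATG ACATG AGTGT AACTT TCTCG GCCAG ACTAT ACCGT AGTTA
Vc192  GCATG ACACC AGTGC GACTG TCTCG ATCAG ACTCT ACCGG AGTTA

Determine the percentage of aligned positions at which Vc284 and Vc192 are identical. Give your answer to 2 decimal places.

80.00%

Differing sites — 9:T/C; 10:G/C; 15:T/C; 16:A/G; 20:T/G; 26:G/A; 27:C/T; 34:A/C; 40:T/G.
36 of the 45 sites match, so the percent identity is 36/45 × 100 = 80.00%.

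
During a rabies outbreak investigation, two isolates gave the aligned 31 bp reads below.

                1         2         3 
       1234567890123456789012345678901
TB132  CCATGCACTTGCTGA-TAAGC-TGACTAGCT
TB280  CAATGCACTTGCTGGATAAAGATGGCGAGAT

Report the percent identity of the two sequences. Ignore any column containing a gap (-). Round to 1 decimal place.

Excluding the 2 gap columns leaves 29 comparable sites.
Differing sites — 2:C/A; 15:A/G; 20:G/A; 21:C/G; 25:A/G; 27:T/G; 30:C/A.
22 of the 29 comparable sites match, so the percent identity is 22/29 × 100 = 75.9%.

75.9%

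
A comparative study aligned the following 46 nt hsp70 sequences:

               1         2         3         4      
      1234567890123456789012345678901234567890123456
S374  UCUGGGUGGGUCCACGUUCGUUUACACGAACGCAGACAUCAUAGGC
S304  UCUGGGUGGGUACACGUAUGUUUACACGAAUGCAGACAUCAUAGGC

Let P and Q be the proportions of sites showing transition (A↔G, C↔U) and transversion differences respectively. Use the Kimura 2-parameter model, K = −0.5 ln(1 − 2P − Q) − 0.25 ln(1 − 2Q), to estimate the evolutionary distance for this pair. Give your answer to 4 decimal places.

0.0926

The sequences differ at positions 12 (C/A, transversion), 18 (U/A, transversion), 19 (C/U, transition), 31 (C/U, transition).
Of the 4 differences, 2 transitions and 2 transversions over 46 sites: P = 2/46 = 0.043478, Q = 2/46 = 0.043478.
d = −0.5·ln(0.869566) − 0.25·ln(0.913044) = −0.5·(-0.139761) − 0.25·(-0.090971) = 0.0926.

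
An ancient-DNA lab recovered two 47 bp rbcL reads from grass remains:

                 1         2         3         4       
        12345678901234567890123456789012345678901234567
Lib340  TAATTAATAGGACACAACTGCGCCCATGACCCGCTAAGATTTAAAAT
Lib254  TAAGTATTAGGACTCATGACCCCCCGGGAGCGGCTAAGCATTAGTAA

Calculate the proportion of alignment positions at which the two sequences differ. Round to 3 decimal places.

Differing sites — 4:T/G; 7:A/T; 14:A/T; 17:A/T; 18:C/G; 19:T/A; 20:G/C; 22:G/C; 26:A/G; 27:T/G; 30:C/G; 32:C/G; 39:A/C; 40:T/A; 44:A/G; 45:A/T; 47:T/A.
There are 17 differences over 47 sites, so p = 17/47 = 0.362.

0.362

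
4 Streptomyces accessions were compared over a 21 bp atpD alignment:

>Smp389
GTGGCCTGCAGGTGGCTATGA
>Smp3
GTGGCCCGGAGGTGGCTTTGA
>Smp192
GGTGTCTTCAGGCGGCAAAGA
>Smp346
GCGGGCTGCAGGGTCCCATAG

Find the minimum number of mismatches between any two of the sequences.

3

Pairwise Hamming distances:
  Smp389 vs Smp3: 3
  Smp389 vs Smp192: 7
  Smp389 vs Smp346: 8
  Smp3 vs Smp192: 10
  Smp3 vs Smp346: 11
  Smp192 vs Smp346: 11
The smallest is 3, between Smp389 and Smp3.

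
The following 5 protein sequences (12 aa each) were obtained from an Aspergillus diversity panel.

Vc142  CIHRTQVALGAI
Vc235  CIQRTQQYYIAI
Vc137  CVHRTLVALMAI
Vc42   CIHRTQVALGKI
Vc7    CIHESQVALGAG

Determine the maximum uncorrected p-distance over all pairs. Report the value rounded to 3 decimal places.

Pairwise Hamming distances:
  Vc142 vs Vc235: 5
  Vc142 vs Vc137: 3
  Vc142 vs Vc42: 1
  Vc142 vs Vc7: 3
  Vc235 vs Vc137: 7
  Vc235 vs Vc42: 6
  Vc235 vs Vc7: 8
  Vc137 vs Vc42: 4
  Vc137 vs Vc7: 6
  Vc42 vs Vc7: 4
The largest is 8 mismatches, between Vc235 and Vc7; p = 8/12 = 0.667.

0.667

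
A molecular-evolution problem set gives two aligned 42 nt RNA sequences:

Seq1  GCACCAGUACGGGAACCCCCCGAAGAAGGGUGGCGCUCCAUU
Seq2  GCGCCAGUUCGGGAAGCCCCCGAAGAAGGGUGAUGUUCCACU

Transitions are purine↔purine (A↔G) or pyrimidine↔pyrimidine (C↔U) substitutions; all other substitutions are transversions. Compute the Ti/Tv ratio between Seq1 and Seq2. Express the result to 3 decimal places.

The sequences differ at positions 3 (A/G, transition), 9 (A/U, transversion), 16 (C/G, transversion), 33 (G/A, transition), 34 (C/U, transition), 36 (C/U, transition), 41 (U/C, transition).
Of the 7 differences, 5 transitions and 2 transversions, so Ti/Tv = 5/2 = 2.500.

2.500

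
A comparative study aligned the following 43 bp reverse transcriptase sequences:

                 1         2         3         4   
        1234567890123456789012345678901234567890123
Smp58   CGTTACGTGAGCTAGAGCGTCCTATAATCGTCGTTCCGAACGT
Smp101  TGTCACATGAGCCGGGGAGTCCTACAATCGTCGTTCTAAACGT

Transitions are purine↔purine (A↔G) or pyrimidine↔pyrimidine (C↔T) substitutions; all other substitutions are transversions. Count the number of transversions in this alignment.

Mismatches occur at site 1 (C→T, transition), site 4 (T→C, transition), site 7 (G→A, transition), site 13 (T→C, transition), site 14 (A→G, transition), site 16 (A→G, transition), site 18 (C→A, transversion), site 25 (T→C, transition), site 37 (C→T, transition), site 38 (G→A, transition).
Of the 10 differences, 9 transitions and 1 transversion, so the answer is 1.

1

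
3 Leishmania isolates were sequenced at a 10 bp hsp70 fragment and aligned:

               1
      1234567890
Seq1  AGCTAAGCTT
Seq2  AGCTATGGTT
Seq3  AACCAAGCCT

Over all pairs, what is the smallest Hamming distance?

Pairwise Hamming distances:
  Seq1 vs Seq2: 2
  Seq1 vs Seq3: 3
  Seq2 vs Seq3: 5
The smallest is 2, between Seq1 and Seq2.

2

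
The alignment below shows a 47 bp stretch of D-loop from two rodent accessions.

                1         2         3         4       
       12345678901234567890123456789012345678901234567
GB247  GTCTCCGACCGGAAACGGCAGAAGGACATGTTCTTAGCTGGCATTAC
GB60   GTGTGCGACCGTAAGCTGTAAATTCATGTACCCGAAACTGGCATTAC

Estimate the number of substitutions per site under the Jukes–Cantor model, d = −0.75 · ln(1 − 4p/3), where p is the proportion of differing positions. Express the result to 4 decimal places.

Differing sites — 3:C/G; 5:C/G; 12:G/T; 15:A/G; 17:G/T; 19:C/T; 21:G/A; 23:A/T; 24:G/T; 25:G/C; 27:C/T; 28:A/G; 30:G/A; 31:T/C; 32:T/C; 34:T/G; 35:T/A; 37:G/A.
p = 18/47 = 0.382979.
d = −0.75 · ln(1 − (4/3)·0.382979) = −0.75 · ln(0.489361) = −0.75 · (-0.714655) = 0.5360.

0.5360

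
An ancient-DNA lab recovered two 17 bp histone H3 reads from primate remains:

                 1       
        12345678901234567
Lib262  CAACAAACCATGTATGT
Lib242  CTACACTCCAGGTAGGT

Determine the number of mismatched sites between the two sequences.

Differing sites — 2:A/T; 6:A/C; 7:A/T; 11:T/G; 15:T/G.
That gives 5 mismatches out of 17 aligned sites, so the Hamming distance is 5.

5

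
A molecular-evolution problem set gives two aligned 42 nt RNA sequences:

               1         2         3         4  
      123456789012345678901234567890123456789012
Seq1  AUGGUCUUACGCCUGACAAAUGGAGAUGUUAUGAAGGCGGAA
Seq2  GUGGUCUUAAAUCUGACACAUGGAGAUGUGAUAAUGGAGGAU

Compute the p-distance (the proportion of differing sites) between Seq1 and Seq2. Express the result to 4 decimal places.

0.2381

Differing sites — 1:A/G; 10:C/A; 11:G/A; 12:C/U; 19:A/C; 30:U/G; 33:G/A; 35:A/U; 38:C/A; 42:A/U.
There are 10 differences over 42 sites, so p = 10/42 = 0.2381.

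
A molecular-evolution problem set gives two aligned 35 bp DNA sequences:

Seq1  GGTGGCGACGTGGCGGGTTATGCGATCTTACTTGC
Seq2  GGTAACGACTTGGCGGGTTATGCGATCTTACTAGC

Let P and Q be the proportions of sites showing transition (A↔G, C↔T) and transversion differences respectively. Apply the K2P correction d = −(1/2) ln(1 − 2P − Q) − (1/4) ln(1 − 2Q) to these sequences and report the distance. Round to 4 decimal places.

Differing sites — 4:G/A (Ti); 5:G/A (Ti); 10:G/T (Tv); 33:T/A (Tv).
Of the 4 differences, 2 transitions and 2 transversions over 35 sites: P = 2/35 = 0.057143, Q = 2/35 = 0.057143.
d = −0.5·ln(0.828571) − 0.25·ln(0.885714) = −0.5·(-0.188053) − 0.25·(-0.121361) = 0.1244.

0.1244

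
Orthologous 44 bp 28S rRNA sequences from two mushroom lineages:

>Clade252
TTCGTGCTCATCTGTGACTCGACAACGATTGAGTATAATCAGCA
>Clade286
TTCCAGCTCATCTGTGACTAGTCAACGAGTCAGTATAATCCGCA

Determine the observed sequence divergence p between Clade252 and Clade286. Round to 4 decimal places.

Differing sites — 4:G/C; 5:T/A; 20:C/A; 22:A/T; 29:T/G; 31:G/C; 41:A/C.
There are 7 differences over 44 sites, so p = 7/44 = 0.1591.

0.1591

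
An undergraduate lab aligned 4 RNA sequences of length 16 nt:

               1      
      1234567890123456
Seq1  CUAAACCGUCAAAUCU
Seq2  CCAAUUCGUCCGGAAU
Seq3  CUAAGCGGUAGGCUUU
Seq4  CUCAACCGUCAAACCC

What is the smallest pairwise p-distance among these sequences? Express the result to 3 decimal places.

0.188

Pairwise Hamming distances:
  Seq1 vs Seq2: 8
  Seq1 vs Seq3: 7
  Seq1 vs Seq4: 3
  Seq2 vs Seq3: 9
  Seq2 vs Seq4: 10
  Seq3 vs Seq4: 10
The smallest is 3 mismatches, between Seq1 and Seq4; p = 3/16 = 0.188.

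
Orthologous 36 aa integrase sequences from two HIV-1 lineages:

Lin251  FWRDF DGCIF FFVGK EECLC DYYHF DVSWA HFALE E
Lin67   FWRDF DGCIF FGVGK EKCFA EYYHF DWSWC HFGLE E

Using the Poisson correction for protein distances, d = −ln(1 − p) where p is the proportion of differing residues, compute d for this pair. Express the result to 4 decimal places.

Mismatches occur at site 12 (F↔G), site 17 (E↔K), site 19 (L↔F), site 20 (C↔A), site 21 (D↔E), site 27 (V↔W), site 30 (A↔C), site 33 (A↔G).
p = 8/36 = 0.222222.
d = −ln(1 − 0.222222) = −ln(0.777778) = 0.2513.

0.2513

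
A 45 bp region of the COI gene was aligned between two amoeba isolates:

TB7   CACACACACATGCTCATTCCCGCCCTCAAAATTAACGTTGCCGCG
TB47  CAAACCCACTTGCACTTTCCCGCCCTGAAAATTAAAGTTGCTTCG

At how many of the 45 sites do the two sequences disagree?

9

The sequences differ at positions 3 (C/A), 6 (A/C), 10 (A/T), 14 (T/A), 16 (A/T), 27 (C/G), 36 (C/A), 42 (C/T), 43 (G/T).
That gives 9 mismatches out of 45 aligned sites, so the Hamming distance is 9.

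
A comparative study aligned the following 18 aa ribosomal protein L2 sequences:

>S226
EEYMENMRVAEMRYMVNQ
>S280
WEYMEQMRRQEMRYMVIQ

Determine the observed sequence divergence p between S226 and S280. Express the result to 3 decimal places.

0.278

Mismatches occur at site 1 (E/W), site 6 (N/Q), site 9 (V/R), site 10 (A/Q), site 17 (N/I).
There are 5 differences over 18 sites, so p = 5/18 = 0.278.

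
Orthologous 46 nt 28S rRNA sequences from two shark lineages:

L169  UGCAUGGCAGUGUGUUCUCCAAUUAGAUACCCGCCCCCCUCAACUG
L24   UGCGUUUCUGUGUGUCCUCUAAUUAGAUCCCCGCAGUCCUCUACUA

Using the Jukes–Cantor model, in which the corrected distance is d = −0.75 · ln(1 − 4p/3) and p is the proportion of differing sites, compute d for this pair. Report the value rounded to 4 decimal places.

Mismatches occur at site 4 (A↔G), site 6 (G↔U), site 7 (G↔U), site 9 (A↔U), site 16 (U↔C), site 20 (C↔U), site 29 (A↔C), site 35 (C↔A), site 36 (C↔G), site 37 (C↔U), site 42 (A↔U), site 46 (G↔A).
p = 12/46 = 0.260870.
d = −0.75 · ln(1 − (4/3)·0.260870) = −0.75 · ln(0.652173) = −0.75 · (-0.427445) = 0.3206.

0.3206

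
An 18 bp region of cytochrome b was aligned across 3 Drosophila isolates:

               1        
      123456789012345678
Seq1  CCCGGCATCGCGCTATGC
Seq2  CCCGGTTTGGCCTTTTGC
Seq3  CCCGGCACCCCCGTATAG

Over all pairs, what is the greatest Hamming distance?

9

Pairwise Hamming distances:
  Seq1 vs Seq2: 6
  Seq1 vs Seq3: 6
  Seq2 vs Seq3: 9
The largest is 9, between Seq2 and Seq3.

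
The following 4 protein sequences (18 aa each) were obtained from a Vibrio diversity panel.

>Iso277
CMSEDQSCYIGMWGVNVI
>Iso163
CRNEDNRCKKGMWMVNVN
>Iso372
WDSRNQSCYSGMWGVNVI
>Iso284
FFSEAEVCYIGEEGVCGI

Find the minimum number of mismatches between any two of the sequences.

5

Pairwise Hamming distances:
  Iso277 vs Iso163: 8
  Iso277 vs Iso372: 5
  Iso277 vs Iso284: 9
  Iso163 vs Iso372: 11
  Iso163 vs Iso284: 14
  Iso372 vs Iso284: 11
The smallest is 5, between Iso277 and Iso372.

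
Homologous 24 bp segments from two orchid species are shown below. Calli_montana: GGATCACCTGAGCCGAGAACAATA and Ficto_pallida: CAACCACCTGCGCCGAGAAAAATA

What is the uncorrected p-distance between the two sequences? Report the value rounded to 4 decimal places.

Differing sites — 1:G/C; 2:G/A; 4:T/C; 11:A/C; 20:C/A.
There are 5 differences over 24 sites, so p = 5/24 = 0.2083.

0.2083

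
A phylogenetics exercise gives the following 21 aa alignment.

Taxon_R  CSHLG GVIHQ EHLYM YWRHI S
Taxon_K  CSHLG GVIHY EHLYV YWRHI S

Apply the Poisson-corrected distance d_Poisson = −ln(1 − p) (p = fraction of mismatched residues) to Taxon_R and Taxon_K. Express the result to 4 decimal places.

0.1001

Differing sites — 10:Q/Y; 15:M/V.
p = 2/21 = 0.095238.
d = −ln(1 − 0.095238) = −ln(0.904762) = 0.1001.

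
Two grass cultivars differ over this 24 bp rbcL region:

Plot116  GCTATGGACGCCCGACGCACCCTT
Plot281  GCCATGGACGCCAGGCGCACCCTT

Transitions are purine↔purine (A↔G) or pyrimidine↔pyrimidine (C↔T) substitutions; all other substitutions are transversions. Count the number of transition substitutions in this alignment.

Differing sites — 3:T/C (Ti); 13:C/A (Tv); 15:A/G (Ti).
Of the 3 differences, 2 transitions and 1 transversion, so the answer is 2.

2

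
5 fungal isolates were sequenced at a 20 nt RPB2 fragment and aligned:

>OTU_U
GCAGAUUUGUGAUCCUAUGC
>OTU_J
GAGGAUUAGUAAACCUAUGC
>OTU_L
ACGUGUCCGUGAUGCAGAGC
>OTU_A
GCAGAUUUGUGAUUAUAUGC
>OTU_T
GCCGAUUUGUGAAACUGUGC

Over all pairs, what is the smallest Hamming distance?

Pairwise Hamming distances:
  OTU_U vs OTU_J: 5
  OTU_U vs OTU_L: 10
  OTU_U vs OTU_A: 2
  OTU_U vs OTU_T: 4
  OTU_J vs OTU_L: 12
  OTU_J vs OTU_A: 7
  OTU_J vs OTU_T: 6
  OTU_L vs OTU_A: 11
  OTU_L vs OTU_T: 10
  OTU_A vs OTU_T: 5
The smallest is 2, between OTU_U and OTU_A.

2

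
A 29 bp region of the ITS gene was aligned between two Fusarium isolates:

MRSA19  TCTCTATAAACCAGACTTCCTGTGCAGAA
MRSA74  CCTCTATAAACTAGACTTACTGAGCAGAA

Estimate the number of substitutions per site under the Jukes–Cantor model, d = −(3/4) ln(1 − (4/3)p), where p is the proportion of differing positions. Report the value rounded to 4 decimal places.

The sequences differ at positions 1 (T/C), 12 (C/T), 19 (C/A), 23 (T/A).
p = 4/29 = 0.137931.
d = −0.75 · ln(1 − (4/3)·0.137931) = −0.75 · ln(0.816092) = −0.75 · (-0.203228) = 0.1524.

0.1524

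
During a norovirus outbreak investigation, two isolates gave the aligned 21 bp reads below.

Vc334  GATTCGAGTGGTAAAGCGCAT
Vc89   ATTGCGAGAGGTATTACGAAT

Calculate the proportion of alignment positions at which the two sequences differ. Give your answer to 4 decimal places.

0.3810

Differing sites — 1:G/A; 2:A/T; 4:T/G; 9:T/A; 14:A/T; 15:A/T; 16:G/A; 19:C/A.
There are 8 differences over 21 sites, so p = 8/21 = 0.3810.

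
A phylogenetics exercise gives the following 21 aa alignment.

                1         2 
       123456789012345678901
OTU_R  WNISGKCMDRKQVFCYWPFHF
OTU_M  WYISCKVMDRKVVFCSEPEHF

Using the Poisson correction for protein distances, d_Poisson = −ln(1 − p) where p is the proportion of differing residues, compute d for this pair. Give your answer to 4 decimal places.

The sequences differ at positions 2 (N/Y), 5 (G/C), 7 (C/V), 12 (Q/V), 16 (Y/S), 17 (W/E), 19 (F/E).
p = 7/21 = 0.333333.
d = −ln(1 − 0.333333) = −ln(0.666667) = 0.4055.

0.4055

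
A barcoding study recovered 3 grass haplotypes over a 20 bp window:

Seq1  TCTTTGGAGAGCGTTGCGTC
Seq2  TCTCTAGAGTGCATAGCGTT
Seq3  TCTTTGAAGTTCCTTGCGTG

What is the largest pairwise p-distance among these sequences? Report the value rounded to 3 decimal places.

0.350

Pairwise Hamming distances:
  Seq1 vs Seq2: 6
  Seq1 vs Seq3: 5
  Seq2 vs Seq3: 7
The largest is 7 mismatches, between Seq2 and Seq3; p = 7/20 = 0.350.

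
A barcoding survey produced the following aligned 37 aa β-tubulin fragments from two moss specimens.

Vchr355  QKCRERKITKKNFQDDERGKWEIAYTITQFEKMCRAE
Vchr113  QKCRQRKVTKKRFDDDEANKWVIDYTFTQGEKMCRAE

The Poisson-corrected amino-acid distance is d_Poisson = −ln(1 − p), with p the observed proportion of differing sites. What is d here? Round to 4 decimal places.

0.3151

Mismatches occur at site 5 (E↔Q), site 8 (I↔V), site 12 (N↔R), site 14 (Q↔D), site 18 (R↔A), site 19 (G↔N), site 22 (E↔V), site 24 (A↔D), site 27 (I↔F), site 30 (F↔G).
p = 10/37 = 0.270270.
d = −ln(1 − 0.270270) = −ln(0.729730) = 0.3151.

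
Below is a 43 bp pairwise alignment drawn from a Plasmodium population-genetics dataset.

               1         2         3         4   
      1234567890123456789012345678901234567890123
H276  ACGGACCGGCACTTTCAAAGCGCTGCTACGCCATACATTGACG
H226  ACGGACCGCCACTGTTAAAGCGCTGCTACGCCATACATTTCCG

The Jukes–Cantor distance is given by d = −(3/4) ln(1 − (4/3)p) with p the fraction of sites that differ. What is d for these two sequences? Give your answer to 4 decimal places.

The sequences differ at positions 9 (G/C), 14 (T/G), 16 (C/T), 40 (G/T), 41 (A/C).
p = 5/43 = 0.116279.
d = −0.75 · ln(1 − (4/3)·0.116279) = −0.75 · ln(0.844961) = −0.75 · (-0.168465) = 0.1263.

0.1263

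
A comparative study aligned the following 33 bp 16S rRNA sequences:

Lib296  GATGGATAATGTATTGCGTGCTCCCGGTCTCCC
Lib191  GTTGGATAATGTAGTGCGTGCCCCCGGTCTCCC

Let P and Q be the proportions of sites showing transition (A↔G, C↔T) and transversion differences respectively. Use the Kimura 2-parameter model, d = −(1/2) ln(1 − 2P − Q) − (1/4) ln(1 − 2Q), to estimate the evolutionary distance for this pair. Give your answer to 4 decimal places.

Differing sites — 2:A/T (Tv); 14:T/G (Tv); 22:T/C (Ti).
Of the 3 differences, 1 transition and 2 transversions over 33 sites: P = 1/33 = 0.030303, Q = 2/33 = 0.060606.
d = −0.5·ln(0.878788) − 0.25·ln(0.878788) = −0.5·(-0.129212) − 0.25·(-0.129212) = 0.0969.

0.0969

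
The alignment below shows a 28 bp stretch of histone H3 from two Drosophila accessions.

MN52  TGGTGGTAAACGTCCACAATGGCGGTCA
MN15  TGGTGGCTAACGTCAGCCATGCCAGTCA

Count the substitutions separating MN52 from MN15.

7

The sequences differ at positions 7 (T/C), 8 (A/T), 15 (C/A), 16 (A/G), 18 (A/C), 22 (G/C), 24 (G/A).
That gives 7 mismatches out of 28 aligned sites, so the Hamming distance is 7.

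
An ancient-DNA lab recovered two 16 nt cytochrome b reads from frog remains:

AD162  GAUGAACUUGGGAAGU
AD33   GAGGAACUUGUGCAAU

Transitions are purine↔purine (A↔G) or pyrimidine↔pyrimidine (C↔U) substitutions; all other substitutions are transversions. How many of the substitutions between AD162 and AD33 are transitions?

Mismatches occur at site 3 (U→G, transversion), site 11 (G→U, transversion), site 13 (A→C, transversion), site 15 (G→A, transition).
Of the 4 differences, 1 transition and 3 transversions, so the answer is 1.

1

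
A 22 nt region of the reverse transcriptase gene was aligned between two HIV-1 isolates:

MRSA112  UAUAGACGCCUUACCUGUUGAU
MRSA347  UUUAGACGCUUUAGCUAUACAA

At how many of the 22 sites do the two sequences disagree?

7

Differing sites — 2:A/U; 10:C/U; 14:C/G; 17:G/A; 19:U/A; 20:G/C; 22:U/A.
That gives 7 mismatches out of 22 aligned sites, so the Hamming distance is 7.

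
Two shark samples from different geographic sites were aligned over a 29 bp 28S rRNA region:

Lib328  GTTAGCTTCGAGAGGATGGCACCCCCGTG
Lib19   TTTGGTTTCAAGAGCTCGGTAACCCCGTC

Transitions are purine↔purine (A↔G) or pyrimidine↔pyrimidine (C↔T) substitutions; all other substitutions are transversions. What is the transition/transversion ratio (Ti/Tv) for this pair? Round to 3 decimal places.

1.000

Mismatches occur at site 1 (G→T, transversion), site 4 (A→G, transition), site 6 (C→T, transition), site 10 (G→A, transition), site 15 (G→C, transversion), site 16 (A→T, transversion), site 17 (T→C, transition), site 20 (C→T, transition), site 22 (C→A, transversion), site 29 (G→C, transversion).
Of the 10 differences, 5 transitions and 5 transversions, so Ti/Tv = 5/5 = 1.000.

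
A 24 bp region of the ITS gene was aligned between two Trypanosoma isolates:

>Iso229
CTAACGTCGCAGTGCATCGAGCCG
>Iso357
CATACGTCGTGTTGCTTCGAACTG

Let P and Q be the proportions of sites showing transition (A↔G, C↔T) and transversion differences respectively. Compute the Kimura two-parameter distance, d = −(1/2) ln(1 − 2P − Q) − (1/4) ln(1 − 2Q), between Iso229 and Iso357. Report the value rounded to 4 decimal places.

Mismatches occur at site 2 (T↔A, transversion), site 3 (A↔T, transversion), site 10 (C↔T, transition), site 11 (A↔G, transition), site 12 (G↔T, transversion), site 16 (A↔T, transversion), site 21 (G↔A, transition), site 23 (C↔T, transition).
Of the 8 differences, 4 transitions and 4 transversions over 24 sites: P = 4/24 = 0.166667, Q = 4/24 = 0.166667.
d = −0.5·ln(0.499999) − 0.25·ln(0.666666) = −0.5·(-0.693149) − 0.25·(-0.405466) = 0.4479.

0.4479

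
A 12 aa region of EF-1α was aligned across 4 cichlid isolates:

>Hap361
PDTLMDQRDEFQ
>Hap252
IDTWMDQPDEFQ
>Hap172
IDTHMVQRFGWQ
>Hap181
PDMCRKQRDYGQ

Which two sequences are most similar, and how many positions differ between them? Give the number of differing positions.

3

Pairwise Hamming distances:
  Hap361 vs Hap252: 3
  Hap361 vs Hap172: 6
  Hap361 vs Hap181: 6
  Hap252 vs Hap172: 6
  Hap252 vs Hap181: 8
  Hap172 vs Hap181: 8
The smallest is 3, between Hap361 and Hap252.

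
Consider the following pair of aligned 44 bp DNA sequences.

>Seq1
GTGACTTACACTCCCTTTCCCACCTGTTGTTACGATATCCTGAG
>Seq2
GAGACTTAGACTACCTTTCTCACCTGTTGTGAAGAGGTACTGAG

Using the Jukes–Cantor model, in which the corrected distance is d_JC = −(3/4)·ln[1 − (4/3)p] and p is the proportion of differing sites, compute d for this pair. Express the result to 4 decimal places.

Mismatches occur at site 2 (T↔A), site 9 (C↔G), site 13 (C↔A), site 20 (C↔T), site 31 (T↔G), site 33 (C↔A), site 36 (T↔G), site 37 (A↔G), site 39 (C↔A).
p = 9/44 = 0.204545.
d = −0.75 · ln(1 − (4/3)·0.204545) = −0.75 · ln(0.727273) = −0.75 · (-0.318453) = 0.2388.

0.2388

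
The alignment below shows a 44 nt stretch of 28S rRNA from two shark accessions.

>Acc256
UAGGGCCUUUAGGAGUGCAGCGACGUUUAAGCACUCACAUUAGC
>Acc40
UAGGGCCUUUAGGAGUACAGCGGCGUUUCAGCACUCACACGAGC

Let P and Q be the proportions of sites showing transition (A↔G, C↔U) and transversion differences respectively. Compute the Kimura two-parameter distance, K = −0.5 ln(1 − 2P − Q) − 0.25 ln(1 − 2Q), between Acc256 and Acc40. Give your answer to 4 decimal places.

The sequences differ at positions 17 (G/A, transition), 23 (A/G, transition), 29 (A/C, transversion), 40 (U/C, transition), 41 (U/G, transversion).
Of the 5 differences, 3 transitions and 2 transversions over 44 sites: P = 3/44 = 0.068182, Q = 2/44 = 0.045455.
d = −0.5·ln(0.818181) − 0.25·ln(0.909090) = −0.5·(-0.200672) − 0.25·(-0.095311) = 0.1242.

0.1242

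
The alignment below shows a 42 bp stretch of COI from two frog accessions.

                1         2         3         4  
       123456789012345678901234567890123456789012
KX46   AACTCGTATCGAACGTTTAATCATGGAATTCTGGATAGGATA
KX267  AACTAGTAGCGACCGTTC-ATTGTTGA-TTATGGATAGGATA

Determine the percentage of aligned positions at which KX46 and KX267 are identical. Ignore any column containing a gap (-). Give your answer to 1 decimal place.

80.0%

Excluding the 2 gap columns leaves 40 comparable sites.
Mismatches occur at site 5 (C→A), site 9 (T→G), site 13 (A→C), site 18 (T→C), site 22 (C→T), site 23 (A→G), site 25 (G→T), site 31 (C→A).
32 of the 40 comparable sites match, so the percent identity is 32/40 × 100 = 80.0%.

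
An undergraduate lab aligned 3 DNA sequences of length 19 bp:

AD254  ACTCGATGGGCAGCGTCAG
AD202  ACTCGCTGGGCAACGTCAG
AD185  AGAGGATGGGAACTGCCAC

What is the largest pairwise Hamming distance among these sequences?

9

Pairwise Hamming distances:
  AD254 vs AD202: 2
  AD254 vs AD185: 8
  AD202 vs AD185: 9
The largest is 9, between AD202 and AD185.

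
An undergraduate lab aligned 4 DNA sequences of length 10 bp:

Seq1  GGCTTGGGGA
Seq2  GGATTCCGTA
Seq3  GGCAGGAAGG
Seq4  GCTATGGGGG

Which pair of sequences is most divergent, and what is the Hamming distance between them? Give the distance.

8

Pairwise Hamming distances:
  Seq1 vs Seq2: 4
  Seq1 vs Seq3: 5
  Seq1 vs Seq4: 4
  Seq2 vs Seq3: 8
  Seq2 vs Seq4: 7
  Seq3 vs Seq4: 5
The largest is 8, between Seq2 and Seq3.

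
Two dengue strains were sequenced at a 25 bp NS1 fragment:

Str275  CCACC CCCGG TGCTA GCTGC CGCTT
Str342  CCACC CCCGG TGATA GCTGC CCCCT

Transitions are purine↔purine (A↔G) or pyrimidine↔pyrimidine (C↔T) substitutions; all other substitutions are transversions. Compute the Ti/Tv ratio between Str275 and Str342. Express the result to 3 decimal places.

The sequences differ at positions 13 (C/A, transversion), 22 (G/C, transversion), 24 (T/C, transition).
Of the 3 differences, 1 transition and 2 transversions, so Ti/Tv = 1/2 = 0.500.

0.500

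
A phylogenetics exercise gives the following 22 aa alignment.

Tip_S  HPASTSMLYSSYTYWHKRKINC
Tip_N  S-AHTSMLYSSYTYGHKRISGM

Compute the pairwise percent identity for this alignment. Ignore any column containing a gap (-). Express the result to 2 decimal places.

66.67%

Excluding the 1 gap column leaves 21 comparable sites.
Mismatches occur at site 1 (H↔S), site 4 (S↔H), site 15 (W↔G), site 19 (K↔I), site 20 (I↔S), site 21 (N↔G), site 22 (C↔M).
14 of the 21 comparable sites match, so the percent identity is 14/21 × 100 = 66.67%.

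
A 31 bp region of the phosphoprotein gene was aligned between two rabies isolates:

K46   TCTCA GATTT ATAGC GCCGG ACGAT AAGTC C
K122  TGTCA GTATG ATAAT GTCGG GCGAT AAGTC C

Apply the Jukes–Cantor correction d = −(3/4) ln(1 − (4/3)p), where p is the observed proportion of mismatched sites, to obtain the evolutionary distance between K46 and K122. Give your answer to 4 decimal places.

0.3163

Mismatches occur at site 2 (C/G), site 7 (A/T), site 8 (T/A), site 10 (T/G), site 14 (G/A), site 15 (C/T), site 17 (C/T), site 21 (A/G).
p = 8/31 = 0.258065.
d = −0.75 · ln(1 − (4/3)·0.258065) = −0.75 · ln(0.655913) = −0.75 · (-0.421727) = 0.3163.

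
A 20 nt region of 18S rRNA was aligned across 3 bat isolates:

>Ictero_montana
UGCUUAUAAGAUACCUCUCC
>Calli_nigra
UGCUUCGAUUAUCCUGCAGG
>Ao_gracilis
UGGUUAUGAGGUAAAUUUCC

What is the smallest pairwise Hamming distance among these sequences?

6

Pairwise Hamming distances:
  Ictero_montana vs Calli_nigra: 10
  Ictero_montana vs Ao_gracilis: 6
  Calli_nigra vs Ao_gracilis: 15
The smallest is 6, between Ictero_montana and Ao_gracilis.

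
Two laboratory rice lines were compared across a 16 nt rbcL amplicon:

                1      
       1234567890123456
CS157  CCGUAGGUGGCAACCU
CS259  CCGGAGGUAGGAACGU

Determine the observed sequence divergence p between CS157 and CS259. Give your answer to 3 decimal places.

The sequences differ at positions 4 (U/G), 9 (G/A), 11 (C/G), 15 (C/G).
There are 4 differences over 16 sites, so p = 4/16 = 0.250.

0.250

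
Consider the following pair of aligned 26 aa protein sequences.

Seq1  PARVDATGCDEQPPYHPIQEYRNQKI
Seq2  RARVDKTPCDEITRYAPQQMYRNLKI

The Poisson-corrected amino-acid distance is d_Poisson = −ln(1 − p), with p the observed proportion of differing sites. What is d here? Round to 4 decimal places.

The sequences differ at positions 1 (P/R), 6 (A/K), 8 (G/P), 12 (Q/I), 13 (P/T), 14 (P/R), 16 (H/A), 18 (I/Q), 20 (E/M), 24 (Q/L).
p = 10/26 = 0.384615.
d = −ln(1 − 0.384615) = −ln(0.615385) = 0.4855.

0.4855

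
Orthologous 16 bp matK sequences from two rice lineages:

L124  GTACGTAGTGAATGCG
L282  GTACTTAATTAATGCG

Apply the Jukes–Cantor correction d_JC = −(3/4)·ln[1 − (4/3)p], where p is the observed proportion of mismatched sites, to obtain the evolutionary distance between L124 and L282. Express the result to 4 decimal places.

Mismatches occur at site 5 (G/T), site 8 (G/A), site 10 (G/T).
p = 3/16 = 0.187500.
d = −0.75 · ln(1 − (4/3)·0.187500) = −0.75 · ln(0.750000) = −0.75 · (-0.287682) = 0.2158.

0.2158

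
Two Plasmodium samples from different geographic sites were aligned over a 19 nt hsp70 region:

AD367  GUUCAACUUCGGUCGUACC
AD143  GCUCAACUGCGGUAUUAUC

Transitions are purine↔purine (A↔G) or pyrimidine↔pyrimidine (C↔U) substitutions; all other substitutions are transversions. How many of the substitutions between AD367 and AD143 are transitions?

2

Mismatches occur at site 2 (U/C, transition), site 9 (U/G, transversion), site 14 (C/A, transversion), site 15 (G/U, transversion), site 18 (C/U, transition).
Of the 5 differences, 2 transitions and 3 transversions, so the answer is 2.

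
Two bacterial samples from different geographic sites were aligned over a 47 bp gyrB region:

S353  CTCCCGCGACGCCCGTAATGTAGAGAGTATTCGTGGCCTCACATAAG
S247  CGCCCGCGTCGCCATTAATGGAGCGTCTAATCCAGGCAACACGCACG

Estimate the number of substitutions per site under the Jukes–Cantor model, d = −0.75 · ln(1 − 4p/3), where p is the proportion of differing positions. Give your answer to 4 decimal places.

0.4537

Mismatches occur at site 2 (T/G), site 9 (A/T), site 14 (C/A), site 15 (G/T), site 21 (T/G), site 24 (A/C), site 26 (A/T), site 27 (G/C), site 30 (T/A), site 33 (G/C), site 34 (T/A), site 38 (C/A), site 39 (T/A), site 43 (A/G), site 44 (T/C), site 46 (A/C).
p = 16/47 = 0.340426.
d = −0.75 · ln(1 − (4/3)·0.340426) = −0.75 · ln(0.546099) = −0.75 · (-0.604955) = 0.4537.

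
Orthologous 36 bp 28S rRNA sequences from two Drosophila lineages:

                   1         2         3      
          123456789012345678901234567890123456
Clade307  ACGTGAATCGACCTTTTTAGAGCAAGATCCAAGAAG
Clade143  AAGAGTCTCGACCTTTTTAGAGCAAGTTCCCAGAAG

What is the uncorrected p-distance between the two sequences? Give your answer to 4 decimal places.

0.1667

Differing sites — 2:C/A; 4:T/A; 6:A/T; 7:A/C; 27:A/T; 31:A/C.
There are 6 differences over 36 sites, so p = 6/36 = 0.1667.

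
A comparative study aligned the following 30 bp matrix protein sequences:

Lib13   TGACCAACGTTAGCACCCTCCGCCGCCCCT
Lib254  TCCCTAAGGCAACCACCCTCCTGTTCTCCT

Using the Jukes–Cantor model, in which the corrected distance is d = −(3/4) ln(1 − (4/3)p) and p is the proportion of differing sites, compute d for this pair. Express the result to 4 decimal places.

Mismatches occur at site 2 (G/C), site 3 (A/C), site 5 (C/T), site 8 (C/G), site 10 (T/C), site 11 (T/A), site 13 (G/C), site 22 (G/T), site 23 (C/G), site 24 (C/T), site 25 (G/T), site 27 (C/T).
p = 12/30 = 0.400000.
d = −0.75 · ln(1 − (4/3)·0.400000) = −0.75 · ln(0.466667) = −0.75 · (-0.762139) = 0.5716.

0.5716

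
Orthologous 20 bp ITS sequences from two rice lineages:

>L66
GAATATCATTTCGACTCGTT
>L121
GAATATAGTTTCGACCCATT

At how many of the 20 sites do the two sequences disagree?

Differing sites — 7:C/A; 8:A/G; 16:T/C; 18:G/A.
That gives 4 mismatches out of 20 aligned sites, so the Hamming distance is 4.

4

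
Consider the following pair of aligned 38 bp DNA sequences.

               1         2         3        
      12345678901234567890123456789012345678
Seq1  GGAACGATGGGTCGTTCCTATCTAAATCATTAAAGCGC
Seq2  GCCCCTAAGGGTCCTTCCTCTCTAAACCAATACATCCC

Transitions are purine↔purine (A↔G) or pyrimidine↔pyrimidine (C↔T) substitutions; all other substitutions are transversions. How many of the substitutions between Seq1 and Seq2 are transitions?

Differing sites — 2:G/C (Tv); 3:A/C (Tv); 4:A/C (Tv); 6:G/T (Tv); 8:T/A (Tv); 14:G/C (Tv); 20:A/C (Tv); 27:T/C (Ti); 30:T/A (Tv); 33:A/C (Tv); 35:G/T (Tv); 37:G/C (Tv).
Of the 12 differences, 1 transition and 11 transversions, so the answer is 1.

1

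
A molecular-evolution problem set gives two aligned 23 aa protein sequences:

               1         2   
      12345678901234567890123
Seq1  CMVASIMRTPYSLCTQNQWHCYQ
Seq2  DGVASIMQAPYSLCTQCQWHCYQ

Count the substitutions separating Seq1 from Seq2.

The sequences differ at positions 1 (C/D), 2 (M/G), 8 (R/Q), 9 (T/A), 17 (N/C).
That gives 5 mismatches out of 23 aligned sites, so the Hamming distance is 5.

5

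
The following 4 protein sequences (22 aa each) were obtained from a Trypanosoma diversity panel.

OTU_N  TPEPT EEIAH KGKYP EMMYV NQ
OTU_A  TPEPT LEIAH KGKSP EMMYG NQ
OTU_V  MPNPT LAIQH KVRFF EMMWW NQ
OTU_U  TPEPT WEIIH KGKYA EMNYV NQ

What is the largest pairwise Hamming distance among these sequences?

12

Pairwise Hamming distances:
  OTU_N vs OTU_A: 3
  OTU_N vs OTU_V: 11
  OTU_N vs OTU_U: 4
  OTU_A vs OTU_V: 10
  OTU_A vs OTU_U: 6
  OTU_V vs OTU_U: 12
The largest is 12, between OTU_V and OTU_U.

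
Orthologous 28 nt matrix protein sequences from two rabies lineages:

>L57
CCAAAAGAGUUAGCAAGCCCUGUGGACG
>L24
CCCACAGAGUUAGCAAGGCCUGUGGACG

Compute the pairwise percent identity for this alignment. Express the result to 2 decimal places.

The sequences differ at positions 3 (A/C), 5 (A/C), 18 (C/G).
25 of the 28 sites match, so the percent identity is 25/28 × 100 = 89.29%.

89.29%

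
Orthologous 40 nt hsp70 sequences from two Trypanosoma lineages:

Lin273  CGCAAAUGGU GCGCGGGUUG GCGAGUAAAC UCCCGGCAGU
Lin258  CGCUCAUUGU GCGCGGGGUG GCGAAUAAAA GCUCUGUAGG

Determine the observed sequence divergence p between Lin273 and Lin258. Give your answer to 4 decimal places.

0.2750

The sequences differ at positions 4 (A/U), 5 (A/C), 8 (G/U), 18 (U/G), 25 (G/A), 30 (C/A), 31 (U/G), 33 (C/U), 35 (G/U), 37 (C/U), 40 (U/G).
There are 11 differences over 40 sites, so p = 11/40 = 0.2750.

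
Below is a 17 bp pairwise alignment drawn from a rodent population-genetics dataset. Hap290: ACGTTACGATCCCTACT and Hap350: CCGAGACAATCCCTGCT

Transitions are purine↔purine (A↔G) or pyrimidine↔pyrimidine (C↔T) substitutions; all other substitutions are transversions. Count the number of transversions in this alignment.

Differing sites — 1:A/C (Tv); 4:T/A (Tv); 5:T/G (Tv); 8:G/A (Ti); 15:A/G (Ti).
Of the 5 differences, 2 transitions and 3 transversions, so the answer is 3.

3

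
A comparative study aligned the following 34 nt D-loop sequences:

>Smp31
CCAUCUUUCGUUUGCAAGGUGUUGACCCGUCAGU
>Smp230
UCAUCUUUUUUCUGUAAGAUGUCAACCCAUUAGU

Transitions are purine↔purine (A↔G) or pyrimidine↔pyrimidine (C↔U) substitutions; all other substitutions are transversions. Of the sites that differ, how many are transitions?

9

Differing sites — 1:C/U (Ti); 9:C/U (Ti); 10:G/U (Tv); 12:U/C (Ti); 15:C/U (Ti); 19:G/A (Ti); 23:U/C (Ti); 24:G/A (Ti); 29:G/A (Ti); 31:C/U (Ti).
Of the 10 differences, 9 transitions and 1 transversion, so the answer is 9.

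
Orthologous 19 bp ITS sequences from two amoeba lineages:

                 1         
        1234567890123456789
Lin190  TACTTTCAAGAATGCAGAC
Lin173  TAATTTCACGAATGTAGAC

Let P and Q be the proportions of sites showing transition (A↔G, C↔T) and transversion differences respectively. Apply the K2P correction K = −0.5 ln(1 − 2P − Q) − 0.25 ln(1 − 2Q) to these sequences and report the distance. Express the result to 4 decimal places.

Differing sites — 3:C/A (Tv); 9:A/C (Tv); 15:C/T (Ti).
Of the 3 differences, 1 transition and 2 transversions over 19 sites: P = 1/19 = 0.052632, Q = 2/19 = 0.105263.
d = −0.5·ln(0.789473) − 0.25·ln(0.789474) = −0.5·(-0.236390) − 0.25·(-0.236388) = 0.1773.

0.1773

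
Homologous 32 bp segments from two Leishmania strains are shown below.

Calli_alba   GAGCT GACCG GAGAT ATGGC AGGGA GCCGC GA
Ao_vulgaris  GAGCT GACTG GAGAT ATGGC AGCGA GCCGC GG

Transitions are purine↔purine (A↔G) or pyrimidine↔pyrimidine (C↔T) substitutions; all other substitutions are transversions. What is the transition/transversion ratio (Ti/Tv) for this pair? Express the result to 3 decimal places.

2.000

Mismatches occur at site 9 (C/T, transition), site 23 (G/C, transversion), site 32 (A/G, transition).
Of the 3 differences, 2 transitions and 1 transversion, so Ti/Tv = 2/1 = 2.000.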